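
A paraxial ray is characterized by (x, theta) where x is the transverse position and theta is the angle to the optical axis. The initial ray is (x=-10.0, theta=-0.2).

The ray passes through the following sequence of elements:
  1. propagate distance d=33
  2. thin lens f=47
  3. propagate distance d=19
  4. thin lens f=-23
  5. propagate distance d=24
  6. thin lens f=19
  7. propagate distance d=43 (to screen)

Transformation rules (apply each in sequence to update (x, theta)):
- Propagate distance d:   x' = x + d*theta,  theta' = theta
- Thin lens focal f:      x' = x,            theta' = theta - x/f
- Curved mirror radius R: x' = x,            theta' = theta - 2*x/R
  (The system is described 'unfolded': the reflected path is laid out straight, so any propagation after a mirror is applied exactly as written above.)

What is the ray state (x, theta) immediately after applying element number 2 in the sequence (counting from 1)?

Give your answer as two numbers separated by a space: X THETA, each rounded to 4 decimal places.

Initial: x=-10.0000 theta=-0.2000
After 1 (propagate distance d=33): x=-16.6000 theta=-0.2000
After 2 (thin lens f=47): x=-16.6000 theta=36/235 (≈0.1532)
Rounded to 4 decimal places: x = -16.6000, theta = 0.1532

Answer: -16.6000 0.1532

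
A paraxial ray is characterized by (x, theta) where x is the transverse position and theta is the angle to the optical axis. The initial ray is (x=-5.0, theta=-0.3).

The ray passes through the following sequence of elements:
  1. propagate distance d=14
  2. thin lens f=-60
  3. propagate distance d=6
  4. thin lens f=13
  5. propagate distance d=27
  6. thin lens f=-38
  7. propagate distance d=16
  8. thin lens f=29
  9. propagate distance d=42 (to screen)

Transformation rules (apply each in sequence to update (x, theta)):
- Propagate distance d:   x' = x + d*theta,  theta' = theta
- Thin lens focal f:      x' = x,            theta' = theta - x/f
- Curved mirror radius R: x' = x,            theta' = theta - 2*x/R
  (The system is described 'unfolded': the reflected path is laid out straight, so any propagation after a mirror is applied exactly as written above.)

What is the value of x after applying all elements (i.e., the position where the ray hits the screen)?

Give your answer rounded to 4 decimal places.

Initial: x=-5.0000 theta=-0.3000
After 1 (propagate distance d=14): x=-9.2000 theta=-0.3000
After 2 (thin lens f=-60): x=-9.2000 theta=-34/75 (≈-0.4533)
After 3 (propagate distance d=6): x=-11.9200 theta=-34/75 (≈-0.4533)
After 4 (thin lens f=13): x=-11.9200 theta=452/975 (≈0.4636)
After 5 (propagate distance d=27): x=194/325 (≈0.5969) theta=452/975 (≈0.4636)
After 6 (thin lens f=-38): x=194/325 (≈0.5969) theta=683/1425 (≈0.4793)
After 7 (propagate distance d=16): x=153122/18525 (≈8.2657) theta=683/1425 (≈0.4793)
After 8 (thin lens f=29): x=153122/18525 (≈8.2657) theta=104369/537225 (≈0.1943)
After 9 (propagate distance d=42 (to screen)): x=678772/41325 (≈16.4252) theta=104369/537225 (≈0.1943)
Rounded to 4 decimal places: x = 16.4252

Answer: 16.4252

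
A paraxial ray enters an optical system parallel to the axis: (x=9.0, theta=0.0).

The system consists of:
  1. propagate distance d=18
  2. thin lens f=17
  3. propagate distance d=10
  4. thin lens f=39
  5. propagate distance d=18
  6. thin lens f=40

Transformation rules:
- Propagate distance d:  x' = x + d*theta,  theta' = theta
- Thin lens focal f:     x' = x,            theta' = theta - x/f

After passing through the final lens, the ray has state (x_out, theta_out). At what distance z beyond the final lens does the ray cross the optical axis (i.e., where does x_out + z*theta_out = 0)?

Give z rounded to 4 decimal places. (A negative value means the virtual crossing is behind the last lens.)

Initial: x=9.0000 theta=0.0000
After 1 (propagate distance d=18): x=9.0000 theta=0.0000
After 2 (thin lens f=17): x=9.0000 theta=-9/17 (≈-0.5294)
After 3 (propagate distance d=10): x=63/17 (≈3.7059) theta=-9/17 (≈-0.5294)
After 4 (thin lens f=39): x=63/17 (≈3.7059) theta=-138/221 (≈-0.6244)
After 5 (propagate distance d=18): x=-1665/221 (≈-7.5339) theta=-138/221 (≈-0.6244)
After 6 (thin lens f=40): x=-1665/221 (≈-7.5339) theta=-771/1768 (≈-0.4361)
z_focus = -x_out/theta_out = -(-1665/221)/(-771/1768) = -4440/257 ≈ -17.2763
Rounded to 4 decimal places: z = -17.2763

Answer: -17.2763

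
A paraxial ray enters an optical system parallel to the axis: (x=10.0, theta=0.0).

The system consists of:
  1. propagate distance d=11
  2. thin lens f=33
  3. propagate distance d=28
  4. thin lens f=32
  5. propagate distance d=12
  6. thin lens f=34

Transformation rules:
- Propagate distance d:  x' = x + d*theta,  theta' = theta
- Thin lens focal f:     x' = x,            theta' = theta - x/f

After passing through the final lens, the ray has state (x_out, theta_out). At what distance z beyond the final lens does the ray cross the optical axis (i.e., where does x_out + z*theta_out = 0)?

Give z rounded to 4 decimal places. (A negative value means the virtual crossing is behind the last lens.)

Initial: x=10.0000 theta=0.0000
After 1 (propagate distance d=11): x=10.0000 theta=0.0000
After 2 (thin lens f=33): x=10.0000 theta=-10/33 (≈-0.3030)
After 3 (propagate distance d=28): x=50/33 (≈1.5152) theta=-10/33 (≈-0.3030)
After 4 (thin lens f=32): x=50/33 (≈1.5152) theta=-185/528 (≈-0.3504)
After 5 (propagate distance d=12): x=-355/132 (≈-2.6894) theta=-185/528 (≈-0.3504)
After 6 (thin lens f=34): x=-355/132 (≈-2.6894) theta=-2435/8976 (≈-0.2713)
z_focus = -x_out/theta_out = -(-355/132)/(-2435/8976) = -4828/487 ≈ -9.9138
Rounded to 4 decimal places: z = -9.9138

Answer: -9.9138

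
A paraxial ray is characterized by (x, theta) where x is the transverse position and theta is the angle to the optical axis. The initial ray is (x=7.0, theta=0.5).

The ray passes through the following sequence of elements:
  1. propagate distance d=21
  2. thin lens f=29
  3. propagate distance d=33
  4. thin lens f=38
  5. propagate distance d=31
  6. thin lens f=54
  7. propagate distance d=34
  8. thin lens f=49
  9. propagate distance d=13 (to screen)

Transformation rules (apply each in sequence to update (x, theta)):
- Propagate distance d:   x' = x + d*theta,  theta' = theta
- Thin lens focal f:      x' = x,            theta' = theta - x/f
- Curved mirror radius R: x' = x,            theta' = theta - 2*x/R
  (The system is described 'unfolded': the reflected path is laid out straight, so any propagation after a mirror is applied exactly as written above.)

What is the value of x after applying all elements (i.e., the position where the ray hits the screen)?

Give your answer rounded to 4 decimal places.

Initial: x=7.0000 theta=0.5000
After 1 (propagate distance d=21): x=17.5000 theta=0.5000
After 2 (thin lens f=29): x=17.5000 theta=-3/29 (≈-0.1034)
After 3 (propagate distance d=33): x=817/58 (≈14.0862) theta=-3/29 (≈-0.1034)
After 4 (thin lens f=38): x=817/58 (≈14.0862) theta=-55/116 (≈-0.4741)
After 5 (propagate distance d=31): x=-71/116 (≈-0.6121) theta=-55/116 (≈-0.4741)
After 6 (thin lens f=54): x=-71/116 (≈-0.6121) theta=-2899/6264 (≈-0.4628)
After 7 (propagate distance d=34): x=-12800/783 (≈-16.3474) theta=-2899/6264 (≈-0.4628)
After 8 (thin lens f=49): x=-12800/783 (≈-16.3474) theta=-13217/102312 (≈-0.1292)
After 9 (propagate distance d=13 (to screen)): x=-5533063/306936 (≈-18.0268) theta=-13217/102312 (≈-0.1292)
Rounded to 4 decimal places: x = -18.0268

Answer: -18.0268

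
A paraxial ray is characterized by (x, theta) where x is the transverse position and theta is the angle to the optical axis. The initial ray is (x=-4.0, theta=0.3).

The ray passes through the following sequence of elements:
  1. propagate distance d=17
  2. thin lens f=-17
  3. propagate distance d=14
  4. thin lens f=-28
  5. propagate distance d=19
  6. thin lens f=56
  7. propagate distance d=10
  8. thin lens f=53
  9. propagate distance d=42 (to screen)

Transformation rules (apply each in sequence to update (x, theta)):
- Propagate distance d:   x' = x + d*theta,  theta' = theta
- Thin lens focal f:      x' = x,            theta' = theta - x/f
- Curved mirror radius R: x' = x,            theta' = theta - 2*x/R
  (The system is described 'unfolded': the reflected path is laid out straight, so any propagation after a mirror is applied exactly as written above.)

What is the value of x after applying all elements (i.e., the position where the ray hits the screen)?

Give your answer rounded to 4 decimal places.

Initial: x=-4.0000 theta=0.3000
After 1 (propagate distance d=17): x=1.1000 theta=0.3000
After 2 (thin lens f=-17): x=1.1000 theta=31/85 (≈0.3647)
After 3 (propagate distance d=14): x=211/34 (≈6.2059) theta=31/85 (≈0.3647)
After 4 (thin lens f=-28): x=211/34 (≈6.2059) theta=2791/4760 (≈0.5863)
After 5 (propagate distance d=19): x=4857/280 (≈17.3464) theta=2791/4760 (≈0.5863)
After 6 (thin lens f=56): x=4857/280 (≈17.3464) theta=73727/266560 (≈0.2766)
After 7 (propagate distance d=10): x=2680567/133280 (≈20.1123) theta=73727/266560 (≈0.2766)
After 8 (thin lens f=53): x=2680567/133280 (≈20.1123) theta=-1453603/14127680 (≈-0.1029)
After 9 (propagate distance d=42 (to screen)): x=27886097/1765960 (≈15.7909) theta=-1453603/14127680 (≈-0.1029)
Rounded to 4 decimal places: x = 15.7909

Answer: 15.7909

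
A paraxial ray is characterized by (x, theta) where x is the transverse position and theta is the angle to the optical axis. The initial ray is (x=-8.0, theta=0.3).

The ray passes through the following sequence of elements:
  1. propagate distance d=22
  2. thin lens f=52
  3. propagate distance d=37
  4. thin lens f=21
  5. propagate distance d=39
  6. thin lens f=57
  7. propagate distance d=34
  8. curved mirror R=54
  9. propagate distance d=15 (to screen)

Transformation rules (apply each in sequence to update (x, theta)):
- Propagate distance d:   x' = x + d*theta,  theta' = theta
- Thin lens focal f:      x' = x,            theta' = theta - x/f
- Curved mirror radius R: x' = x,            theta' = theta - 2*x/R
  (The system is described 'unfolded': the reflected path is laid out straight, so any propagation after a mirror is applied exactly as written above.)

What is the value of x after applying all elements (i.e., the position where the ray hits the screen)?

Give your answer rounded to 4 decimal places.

Answer: -5.7930

Derivation:
Initial: x=-8.0000 theta=0.3000
After 1 (propagate distance d=22): x=-1.4000 theta=0.3000
After 2 (thin lens f=52): x=-1.4000 theta=17/52 (≈0.3269)
After 3 (propagate distance d=37): x=2781/260 (≈10.6962) theta=17/52 (≈0.3269)
After 4 (thin lens f=21): x=2781/260 (≈10.6962) theta=-83/455 (≈-0.1824)
After 5 (propagate distance d=39): x=6519/1820 (≈3.5819) theta=-83/455 (≈-0.1824)
After 6 (thin lens f=57): x=6519/1820 (≈3.5819) theta=-8481/34580 (≈-0.2453)
After 7 (propagate distance d=34): x=-23499/4940 (≈-4.7569) theta=-8481/34580 (≈-0.2453)
After 8 (curved mirror R=54): x=-23499/4940 (≈-4.7569) theta=-3583/51870 (≈-0.0691)
After 9 (propagate distance d=15 (to screen)): x=-200323/34580 (≈-5.7930) theta=-3583/51870 (≈-0.0691)
Rounded to 4 decimal places: x = -5.7930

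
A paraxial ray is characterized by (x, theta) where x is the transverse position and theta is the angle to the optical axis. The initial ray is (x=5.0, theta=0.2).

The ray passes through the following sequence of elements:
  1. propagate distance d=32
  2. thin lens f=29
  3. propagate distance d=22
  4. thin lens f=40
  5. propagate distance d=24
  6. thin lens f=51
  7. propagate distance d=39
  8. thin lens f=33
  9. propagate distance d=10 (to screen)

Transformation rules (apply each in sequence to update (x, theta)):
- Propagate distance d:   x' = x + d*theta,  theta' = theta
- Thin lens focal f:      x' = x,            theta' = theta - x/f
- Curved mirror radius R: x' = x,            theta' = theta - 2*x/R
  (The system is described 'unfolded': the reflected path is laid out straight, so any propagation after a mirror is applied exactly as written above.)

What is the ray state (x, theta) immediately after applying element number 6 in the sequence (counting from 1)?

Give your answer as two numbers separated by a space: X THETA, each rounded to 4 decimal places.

Answer: -1.7738 -0.3371

Derivation:
Initial: x=5.0000 theta=0.2000
After 1 (propagate distance d=32): x=11.4000 theta=0.2000
After 2 (thin lens f=29): x=11.4000 theta=-28/145 (≈-0.1931)
After 3 (propagate distance d=22): x=1037/145 (≈7.1517) theta=-28/145 (≈-0.1931)
After 4 (thin lens f=40): x=1037/145 (≈7.1517) theta=-2157/5800 (≈-0.3719)
After 5 (propagate distance d=24): x=-1286/725 (≈-1.7738) theta=-2157/5800 (≈-0.3719)
After 6 (thin lens f=51): x=-1286/725 (≈-1.7738) theta=-99719/295800 (≈-0.3371)
Rounded to 4 decimal places: x = -1.7738, theta = -0.3371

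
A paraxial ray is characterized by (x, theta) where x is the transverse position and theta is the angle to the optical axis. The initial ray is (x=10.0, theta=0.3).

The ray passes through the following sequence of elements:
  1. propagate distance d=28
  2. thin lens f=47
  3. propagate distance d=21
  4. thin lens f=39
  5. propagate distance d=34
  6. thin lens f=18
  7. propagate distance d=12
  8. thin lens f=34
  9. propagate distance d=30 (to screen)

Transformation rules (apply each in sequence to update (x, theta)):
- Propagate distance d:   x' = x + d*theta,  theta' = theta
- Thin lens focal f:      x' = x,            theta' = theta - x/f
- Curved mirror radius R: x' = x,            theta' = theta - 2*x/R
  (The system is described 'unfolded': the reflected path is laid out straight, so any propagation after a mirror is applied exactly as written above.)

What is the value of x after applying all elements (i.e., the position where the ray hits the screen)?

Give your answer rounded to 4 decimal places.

Answer: -14.5221

Derivation:
Initial: x=10.0000 theta=0.3000
After 1 (propagate distance d=28): x=18.4000 theta=0.3000
After 2 (thin lens f=47): x=18.4000 theta=-43/470 (≈-0.0915)
After 3 (propagate distance d=21): x=1549/94 (≈16.4787) theta=-43/470 (≈-0.0915)
After 4 (thin lens f=39): x=1549/94 (≈16.4787) theta=-4711/9165 (≈-0.5140)
After 5 (propagate distance d=34): x=-18293/18330 (≈-0.9980) theta=-4711/9165 (≈-0.5140)
After 6 (thin lens f=18): x=-18293/18330 (≈-0.9980) theta=-151303/329940 (≈-0.4586)
After 7 (propagate distance d=12): x=-71497/10998 (≈-6.5009) theta=-151303/329940 (≈-0.4586)
After 8 (thin lens f=34): x=-71497/10998 (≈-6.5009) theta=-374924/1402245 (≈-0.2674)
After 9 (propagate distance d=30 (to screen)): x=-2715145/186966 (≈-14.5221) theta=-374924/1402245 (≈-0.2674)
Rounded to 4 decimal places: x = -14.5221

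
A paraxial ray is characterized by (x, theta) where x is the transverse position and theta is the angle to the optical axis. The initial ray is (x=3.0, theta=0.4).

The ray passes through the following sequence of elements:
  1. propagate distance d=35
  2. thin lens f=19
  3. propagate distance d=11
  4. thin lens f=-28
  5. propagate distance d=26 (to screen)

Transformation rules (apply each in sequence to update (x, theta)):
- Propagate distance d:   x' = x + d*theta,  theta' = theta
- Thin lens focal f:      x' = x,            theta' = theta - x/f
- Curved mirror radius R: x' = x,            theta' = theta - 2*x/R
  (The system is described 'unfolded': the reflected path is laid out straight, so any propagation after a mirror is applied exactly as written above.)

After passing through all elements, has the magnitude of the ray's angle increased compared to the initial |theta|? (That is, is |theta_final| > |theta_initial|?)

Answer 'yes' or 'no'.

Answer: no

Derivation:
Initial: x=3.0000 theta=0.4000
After 1 (propagate distance d=35): x=17.0000 theta=0.4000
After 2 (thin lens f=19): x=17.0000 theta=-47/95 (≈-0.4947)
After 3 (propagate distance d=11): x=1098/95 (≈11.5579) theta=-47/95 (≈-0.4947)
After 4 (thin lens f=-28): x=1098/95 (≈11.5579) theta=-109/1330 (≈-0.0820)
After 5 (propagate distance d=26 (to screen)): x=6269/665 (≈9.4271) theta=-109/1330 (≈-0.0820)
|theta_initial|=0.4000 |theta_final|=109/1330 (≈0.0820) -> not increased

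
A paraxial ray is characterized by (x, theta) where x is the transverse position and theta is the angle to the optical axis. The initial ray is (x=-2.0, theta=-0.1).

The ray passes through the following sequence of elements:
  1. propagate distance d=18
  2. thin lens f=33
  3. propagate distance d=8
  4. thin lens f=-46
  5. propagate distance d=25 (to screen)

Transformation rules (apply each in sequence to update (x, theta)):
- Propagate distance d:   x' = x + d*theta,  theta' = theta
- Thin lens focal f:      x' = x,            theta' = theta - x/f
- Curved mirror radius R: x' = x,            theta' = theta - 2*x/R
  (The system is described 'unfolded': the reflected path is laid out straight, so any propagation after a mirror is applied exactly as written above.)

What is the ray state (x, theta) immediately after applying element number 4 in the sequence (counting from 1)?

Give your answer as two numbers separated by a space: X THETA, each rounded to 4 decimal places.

Initial: x=-2.0000 theta=-0.1000
After 1 (propagate distance d=18): x=-3.8000 theta=-0.1000
After 2 (thin lens f=33): x=-3.8000 theta=1/66 (≈0.0152)
After 3 (propagate distance d=8): x=-607/165 (≈-3.6788) theta=1/66 (≈0.0152)
After 4 (thin lens f=-46): x=-607/165 (≈-3.6788) theta=-82/1265 (≈-0.0648)
Rounded to 4 decimal places: x = -3.6788, theta = -0.0648

Answer: -3.6788 -0.0648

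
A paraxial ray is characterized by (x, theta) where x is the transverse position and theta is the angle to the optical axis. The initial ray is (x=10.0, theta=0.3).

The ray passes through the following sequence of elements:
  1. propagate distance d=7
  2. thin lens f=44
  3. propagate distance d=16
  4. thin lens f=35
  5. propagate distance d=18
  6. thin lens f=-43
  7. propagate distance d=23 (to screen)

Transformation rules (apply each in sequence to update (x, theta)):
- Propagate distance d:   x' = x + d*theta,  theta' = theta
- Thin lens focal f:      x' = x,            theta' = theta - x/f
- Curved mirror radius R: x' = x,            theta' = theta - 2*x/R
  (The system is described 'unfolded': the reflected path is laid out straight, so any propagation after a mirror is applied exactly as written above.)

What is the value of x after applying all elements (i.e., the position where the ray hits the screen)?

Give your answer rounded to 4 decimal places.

Initial: x=10.0000 theta=0.3000
After 1 (propagate distance d=7): x=12.1000 theta=0.3000
After 2 (thin lens f=44): x=12.1000 theta=0.0250
After 3 (propagate distance d=16): x=12.5000 theta=0.0250
After 4 (thin lens f=35): x=12.5000 theta=-93/280 (≈-0.3321)
After 5 (propagate distance d=18): x=913/140 (≈6.5214) theta=-93/280 (≈-0.3321)
After 6 (thin lens f=-43): x=913/140 (≈6.5214) theta=-2173/12040 (≈-0.1805)
After 7 (propagate distance d=23 (to screen)): x=4077/1720 (≈2.3703) theta=-2173/12040 (≈-0.1805)
Rounded to 4 decimal places: x = 2.3703

Answer: 2.3703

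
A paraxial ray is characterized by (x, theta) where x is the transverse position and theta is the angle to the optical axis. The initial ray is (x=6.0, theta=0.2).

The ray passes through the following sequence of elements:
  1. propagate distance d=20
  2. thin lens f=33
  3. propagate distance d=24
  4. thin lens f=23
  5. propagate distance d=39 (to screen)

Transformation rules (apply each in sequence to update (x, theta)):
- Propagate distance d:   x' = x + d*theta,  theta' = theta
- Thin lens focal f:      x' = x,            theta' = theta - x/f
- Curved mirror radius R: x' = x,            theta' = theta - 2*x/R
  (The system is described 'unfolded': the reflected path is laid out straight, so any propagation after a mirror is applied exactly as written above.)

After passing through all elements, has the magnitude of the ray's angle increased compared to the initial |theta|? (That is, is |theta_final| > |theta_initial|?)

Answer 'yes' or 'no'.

Answer: yes

Derivation:
Initial: x=6.0000 theta=0.2000
After 1 (propagate distance d=20): x=10.0000 theta=0.2000
After 2 (thin lens f=33): x=10.0000 theta=-17/165 (≈-0.1030)
After 3 (propagate distance d=24): x=414/55 (≈7.5273) theta=-17/165 (≈-0.1030)
After 4 (thin lens f=23): x=414/55 (≈7.5273) theta=-71/165 (≈-0.4303)
After 5 (propagate distance d=39 (to screen)): x=-509/55 (≈-9.2545) theta=-71/165 (≈-0.4303)
|theta_initial|=0.2000 |theta_final|=71/165 (≈0.4303) -> increased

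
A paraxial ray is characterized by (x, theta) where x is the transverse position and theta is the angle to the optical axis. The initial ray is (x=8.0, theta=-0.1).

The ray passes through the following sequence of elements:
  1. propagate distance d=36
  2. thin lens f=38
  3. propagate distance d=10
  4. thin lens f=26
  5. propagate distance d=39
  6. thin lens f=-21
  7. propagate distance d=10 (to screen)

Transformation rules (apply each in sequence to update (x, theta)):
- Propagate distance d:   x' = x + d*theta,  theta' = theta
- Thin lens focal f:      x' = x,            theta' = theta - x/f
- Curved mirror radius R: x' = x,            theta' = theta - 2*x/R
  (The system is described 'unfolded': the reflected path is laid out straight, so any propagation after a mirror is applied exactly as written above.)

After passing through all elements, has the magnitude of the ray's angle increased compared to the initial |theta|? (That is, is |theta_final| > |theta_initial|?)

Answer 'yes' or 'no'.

Initial: x=8.0000 theta=-0.1000
After 1 (propagate distance d=36): x=4.4000 theta=-0.1000
After 2 (thin lens f=38): x=4.4000 theta=-41/190 (≈-0.2158)
After 3 (propagate distance d=10): x=213/95 (≈2.2421) theta=-41/190 (≈-0.2158)
After 4 (thin lens f=26): x=213/95 (≈2.2421) theta=-373/1235 (≈-0.3020)
After 5 (propagate distance d=39): x=-906/95 (≈-9.5368) theta=-373/1235 (≈-0.3020)
After 6 (thin lens f=-21): x=-906/95 (≈-9.5368) theta=-6537/8645 (≈-0.7562)
After 7 (propagate distance d=10 (to screen)): x=-147816/8645 (≈-17.0984) theta=-6537/8645 (≈-0.7562)
|theta_initial|=0.1000 |theta_final|=6537/8645 (≈0.7562) -> increased

Answer: yes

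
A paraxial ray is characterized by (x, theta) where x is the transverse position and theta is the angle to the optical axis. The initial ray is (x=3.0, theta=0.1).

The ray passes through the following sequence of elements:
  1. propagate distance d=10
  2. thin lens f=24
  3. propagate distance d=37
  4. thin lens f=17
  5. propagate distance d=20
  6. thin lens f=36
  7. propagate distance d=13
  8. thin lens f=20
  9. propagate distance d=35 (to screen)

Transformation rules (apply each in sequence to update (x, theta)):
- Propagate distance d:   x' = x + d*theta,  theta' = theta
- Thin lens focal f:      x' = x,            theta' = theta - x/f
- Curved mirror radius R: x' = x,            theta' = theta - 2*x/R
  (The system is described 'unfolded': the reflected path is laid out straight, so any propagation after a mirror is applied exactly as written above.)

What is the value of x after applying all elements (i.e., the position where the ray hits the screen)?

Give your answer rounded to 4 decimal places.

Answer: -1.6329

Derivation:
Initial: x=3.0000 theta=0.1000
After 1 (propagate distance d=10): x=4.0000 theta=0.1000
After 2 (thin lens f=24): x=4.0000 theta=-1/15 (≈-0.0667)
After 3 (propagate distance d=37): x=23/15 (≈1.5333) theta=-1/15 (≈-0.0667)
After 4 (thin lens f=17): x=23/15 (≈1.5333) theta=-8/51 (≈-0.1569)
After 5 (propagate distance d=20): x=-409/255 (≈-1.6039) theta=-8/51 (≈-0.1569)
After 6 (thin lens f=36): x=-409/255 (≈-1.6039) theta=-1031/9180 (≈-0.1123)
After 7 (propagate distance d=13): x=-28127/9180 (≈-3.0639) theta=-1031/9180 (≈-0.1123)
After 8 (thin lens f=20): x=-28127/9180 (≈-3.0639) theta=7507/183600 (≈0.0409)
After 9 (propagate distance d=35 (to screen)): x=-3527/2160 (≈-1.6329) theta=7507/183600 (≈0.0409)
Rounded to 4 decimal places: x = -1.6329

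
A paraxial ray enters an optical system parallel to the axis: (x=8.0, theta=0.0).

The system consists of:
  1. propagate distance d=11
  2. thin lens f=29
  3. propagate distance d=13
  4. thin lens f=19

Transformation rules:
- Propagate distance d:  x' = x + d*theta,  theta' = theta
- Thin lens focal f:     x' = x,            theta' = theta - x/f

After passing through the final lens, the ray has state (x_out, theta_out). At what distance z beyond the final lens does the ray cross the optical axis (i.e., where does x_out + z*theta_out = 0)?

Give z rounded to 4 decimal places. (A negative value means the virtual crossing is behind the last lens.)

Answer: 8.6857

Derivation:
Initial: x=8.0000 theta=0.0000
After 1 (propagate distance d=11): x=8.0000 theta=0.0000
After 2 (thin lens f=29): x=8.0000 theta=-8/29 (≈-0.2759)
After 3 (propagate distance d=13): x=128/29 (≈4.4138) theta=-8/29 (≈-0.2759)
After 4 (thin lens f=19): x=128/29 (≈4.4138) theta=-280/551 (≈-0.5082)
z_focus = -x_out/theta_out = -(128/29)/(-280/551) = 304/35 ≈ 8.6857
Rounded to 4 decimal places: z = 8.6857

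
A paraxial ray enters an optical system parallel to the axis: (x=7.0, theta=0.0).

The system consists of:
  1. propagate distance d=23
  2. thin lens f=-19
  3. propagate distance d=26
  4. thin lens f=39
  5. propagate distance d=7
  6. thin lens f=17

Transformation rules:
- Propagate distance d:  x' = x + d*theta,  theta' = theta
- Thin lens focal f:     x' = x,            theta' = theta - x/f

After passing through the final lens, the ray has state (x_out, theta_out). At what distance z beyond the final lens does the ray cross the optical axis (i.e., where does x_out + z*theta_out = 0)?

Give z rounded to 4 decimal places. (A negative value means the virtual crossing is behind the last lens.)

Answer: 16.0446

Derivation:
Initial: x=7.0000 theta=0.0000
After 1 (propagate distance d=23): x=7.0000 theta=0.0000
After 2 (thin lens f=-19): x=7.0000 theta=7/19 (≈0.3684)
After 3 (propagate distance d=26): x=315/19 (≈16.5789) theta=7/19 (≈0.3684)
After 4 (thin lens f=39): x=315/19 (≈16.5789) theta=-14/247 (≈-0.0567)
After 5 (propagate distance d=7): x=3997/247 (≈16.1822) theta=-14/247 (≈-0.0567)
After 6 (thin lens f=17): x=3997/247 (≈16.1822) theta=-4235/4199 (≈-1.0086)
z_focus = -x_out/theta_out = -(3997/247)/(-4235/4199) = 9707/605 ≈ 16.0446
Rounded to 4 decimal places: z = 16.0446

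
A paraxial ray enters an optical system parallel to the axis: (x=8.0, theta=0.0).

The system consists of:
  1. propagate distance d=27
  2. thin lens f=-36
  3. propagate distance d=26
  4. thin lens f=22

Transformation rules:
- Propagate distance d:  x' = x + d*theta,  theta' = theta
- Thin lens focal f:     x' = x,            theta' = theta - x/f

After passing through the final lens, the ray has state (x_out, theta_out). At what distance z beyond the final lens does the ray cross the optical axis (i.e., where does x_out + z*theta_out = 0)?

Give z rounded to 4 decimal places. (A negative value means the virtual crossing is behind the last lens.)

Initial: x=8.0000 theta=0.0000
After 1 (propagate distance d=27): x=8.0000 theta=0.0000
After 2 (thin lens f=-36): x=8.0000 theta=2/9 (≈0.2222)
After 3 (propagate distance d=26): x=124/9 (≈13.7778) theta=2/9 (≈0.2222)
After 4 (thin lens f=22): x=124/9 (≈13.7778) theta=-40/99 (≈-0.4040)
z_focus = -x_out/theta_out = -(124/9)/(-40/99) = 34.1000
Rounded to 4 decimal places: z = 34.1000

Answer: 34.1000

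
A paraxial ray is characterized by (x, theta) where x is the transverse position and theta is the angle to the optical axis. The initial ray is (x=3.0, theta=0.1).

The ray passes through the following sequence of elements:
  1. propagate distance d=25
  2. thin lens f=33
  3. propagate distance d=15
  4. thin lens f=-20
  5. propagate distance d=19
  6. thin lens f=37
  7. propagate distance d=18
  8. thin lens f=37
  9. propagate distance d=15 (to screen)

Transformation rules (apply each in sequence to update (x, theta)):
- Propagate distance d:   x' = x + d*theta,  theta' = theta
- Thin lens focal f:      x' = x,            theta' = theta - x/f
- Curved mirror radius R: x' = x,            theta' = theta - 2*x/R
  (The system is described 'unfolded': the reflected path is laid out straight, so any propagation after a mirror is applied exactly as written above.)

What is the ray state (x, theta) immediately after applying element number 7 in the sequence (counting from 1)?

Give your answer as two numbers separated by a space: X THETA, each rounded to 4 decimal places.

Initial: x=3.0000 theta=0.1000
After 1 (propagate distance d=25): x=5.5000 theta=0.1000
After 2 (thin lens f=33): x=5.5000 theta=-1/15 (≈-0.0667)
After 3 (propagate distance d=15): x=4.5000 theta=-1/15 (≈-0.0667)
After 4 (thin lens f=-20): x=4.5000 theta=19/120 (≈0.1583)
After 5 (propagate distance d=19): x=901/120 (≈7.5083) theta=19/120 (≈0.1583)
After 6 (thin lens f=37): x=901/120 (≈7.5083) theta=-33/740 (≈-0.0446)
After 7 (propagate distance d=18): x=29773/4440 (≈6.7056) theta=-33/740 (≈-0.0446)
Rounded to 4 decimal places: x = 6.7056, theta = -0.0446

Answer: 6.7056 -0.0446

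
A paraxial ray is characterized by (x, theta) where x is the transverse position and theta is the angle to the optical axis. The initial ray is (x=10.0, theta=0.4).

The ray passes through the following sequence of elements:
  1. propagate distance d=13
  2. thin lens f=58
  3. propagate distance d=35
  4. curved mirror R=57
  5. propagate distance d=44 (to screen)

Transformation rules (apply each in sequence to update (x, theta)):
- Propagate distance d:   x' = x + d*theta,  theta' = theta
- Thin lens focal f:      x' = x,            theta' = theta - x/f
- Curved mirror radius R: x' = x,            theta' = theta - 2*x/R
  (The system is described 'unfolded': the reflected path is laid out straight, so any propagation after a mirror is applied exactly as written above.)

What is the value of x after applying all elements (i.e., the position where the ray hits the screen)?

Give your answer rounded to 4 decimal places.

Initial: x=10.0000 theta=0.4000
After 1 (propagate distance d=13): x=15.2000 theta=0.4000
After 2 (thin lens f=58): x=15.2000 theta=4/29 (≈0.1379)
After 3 (propagate distance d=35): x=2904/145 (≈20.0276) theta=4/29 (≈0.1379)
After 4 (curved mirror R=57): x=2904/145 (≈20.0276) theta=-1556/2755 (≈-0.5648)
After 5 (propagate distance d=44 (to screen)): x=-13288/2755 (≈-4.8232) theta=-1556/2755 (≈-0.5648)
Rounded to 4 decimal places: x = -4.8232

Answer: -4.8232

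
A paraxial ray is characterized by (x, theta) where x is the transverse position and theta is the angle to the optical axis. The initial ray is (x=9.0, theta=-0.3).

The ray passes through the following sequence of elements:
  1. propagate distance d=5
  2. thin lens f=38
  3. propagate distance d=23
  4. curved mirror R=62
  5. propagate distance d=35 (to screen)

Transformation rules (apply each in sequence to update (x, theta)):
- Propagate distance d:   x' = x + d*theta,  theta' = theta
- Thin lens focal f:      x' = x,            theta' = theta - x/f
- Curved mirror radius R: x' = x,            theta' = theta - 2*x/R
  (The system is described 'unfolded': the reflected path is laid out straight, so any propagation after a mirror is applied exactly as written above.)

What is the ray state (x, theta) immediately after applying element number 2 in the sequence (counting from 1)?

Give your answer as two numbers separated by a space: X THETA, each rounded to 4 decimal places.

Answer: 7.5000 -0.4974

Derivation:
Initial: x=9.0000 theta=-0.3000
After 1 (propagate distance d=5): x=7.5000 theta=-0.3000
After 2 (thin lens f=38): x=7.5000 theta=-189/380 (≈-0.4974)
Rounded to 4 decimal places: x = 7.5000, theta = -0.4974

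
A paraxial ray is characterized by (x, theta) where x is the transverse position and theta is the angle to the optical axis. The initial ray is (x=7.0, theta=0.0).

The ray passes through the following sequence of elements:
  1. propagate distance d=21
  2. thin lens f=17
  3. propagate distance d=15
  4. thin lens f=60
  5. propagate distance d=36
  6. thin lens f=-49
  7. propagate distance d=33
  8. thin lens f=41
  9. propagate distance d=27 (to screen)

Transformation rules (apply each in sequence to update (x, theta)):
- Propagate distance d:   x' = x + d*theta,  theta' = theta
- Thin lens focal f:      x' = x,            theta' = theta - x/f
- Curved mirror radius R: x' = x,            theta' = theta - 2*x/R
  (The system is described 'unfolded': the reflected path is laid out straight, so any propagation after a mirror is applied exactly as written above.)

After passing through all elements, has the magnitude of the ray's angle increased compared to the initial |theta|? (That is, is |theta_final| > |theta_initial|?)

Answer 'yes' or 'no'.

Answer: yes

Derivation:
Initial: x=7.0000 theta=0.0000
After 1 (propagate distance d=21): x=7.0000 theta=0.0000
After 2 (thin lens f=17): x=7.0000 theta=-7/17 (≈-0.4118)
After 3 (propagate distance d=15): x=14/17 (≈0.8235) theta=-7/17 (≈-0.4118)
After 4 (thin lens f=60): x=14/17 (≈0.8235) theta=-217/510 (≈-0.4255)
After 5 (propagate distance d=36): x=-1232/85 (≈-14.4941) theta=-217/510 (≈-0.4255)
After 6 (thin lens f=-49): x=-1232/85 (≈-14.4941) theta=-515/714 (≈-0.7213)
After 7 (propagate distance d=33): x=-45573/1190 (≈-38.2966) theta=-515/714 (≈-0.7213)
After 8 (thin lens f=41): x=-45573/1190 (≈-38.2966) theta=916/4305 (≈0.2128)
After 9 (propagate distance d=27 (to screen)): x=-1588197/48790 (≈-32.5517) theta=916/4305 (≈0.2128)
|theta_initial|=0.0000 |theta_final|=916/4305 (≈0.2128) -> increased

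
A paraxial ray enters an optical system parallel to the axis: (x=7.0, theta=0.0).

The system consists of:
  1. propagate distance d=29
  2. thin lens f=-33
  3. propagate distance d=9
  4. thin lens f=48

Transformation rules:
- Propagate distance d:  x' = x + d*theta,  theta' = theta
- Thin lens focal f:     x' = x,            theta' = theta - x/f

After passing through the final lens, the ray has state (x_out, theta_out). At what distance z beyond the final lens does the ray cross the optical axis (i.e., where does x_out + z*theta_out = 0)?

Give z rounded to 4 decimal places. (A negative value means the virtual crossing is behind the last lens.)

Answer: -336.0000

Derivation:
Initial: x=7.0000 theta=0.0000
After 1 (propagate distance d=29): x=7.0000 theta=0.0000
After 2 (thin lens f=-33): x=7.0000 theta=7/33 (≈0.2121)
After 3 (propagate distance d=9): x=98/11 (≈8.9091) theta=7/33 (≈0.2121)
After 4 (thin lens f=48): x=98/11 (≈8.9091) theta=7/264 (≈0.0265)
z_focus = -x_out/theta_out = -(98/11)/(7/264) = -336.0000
Rounded to 4 decimal places: z = -336.0000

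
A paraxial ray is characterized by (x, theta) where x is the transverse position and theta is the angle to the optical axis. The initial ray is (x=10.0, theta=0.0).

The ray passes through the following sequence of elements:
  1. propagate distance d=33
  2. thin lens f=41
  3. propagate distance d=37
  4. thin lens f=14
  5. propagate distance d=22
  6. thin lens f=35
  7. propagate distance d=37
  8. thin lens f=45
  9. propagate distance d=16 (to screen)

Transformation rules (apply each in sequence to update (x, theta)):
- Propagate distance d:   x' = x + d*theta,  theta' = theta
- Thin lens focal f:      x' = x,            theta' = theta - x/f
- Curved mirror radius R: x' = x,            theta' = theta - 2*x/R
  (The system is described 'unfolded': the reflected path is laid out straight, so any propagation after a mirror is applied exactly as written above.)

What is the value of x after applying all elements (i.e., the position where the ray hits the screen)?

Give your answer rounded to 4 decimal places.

Initial: x=10.0000 theta=0.0000
After 1 (propagate distance d=33): x=10.0000 theta=0.0000
After 2 (thin lens f=41): x=10.0000 theta=-10/41 (≈-0.2439)
After 3 (propagate distance d=37): x=40/41 (≈0.9756) theta=-10/41 (≈-0.2439)
After 4 (thin lens f=14): x=40/41 (≈0.9756) theta=-90/287 (≈-0.3136)
After 5 (propagate distance d=22): x=-1700/287 (≈-5.9233) theta=-90/287 (≈-0.3136)
After 6 (thin lens f=35): x=-1700/287 (≈-5.9233) theta=-290/2009 (≈-0.1444)
After 7 (propagate distance d=37): x=-22630/2009 (≈-11.2643) theta=-290/2009 (≈-0.1444)
After 8 (thin lens f=45): x=-22630/2009 (≈-11.2643) theta=1916/18081 (≈0.1060)
After 9 (propagate distance d=16 (to screen)): x=-173014/18081 (≈-9.5688) theta=1916/18081 (≈0.1060)
Rounded to 4 decimal places: x = -9.5688

Answer: -9.5688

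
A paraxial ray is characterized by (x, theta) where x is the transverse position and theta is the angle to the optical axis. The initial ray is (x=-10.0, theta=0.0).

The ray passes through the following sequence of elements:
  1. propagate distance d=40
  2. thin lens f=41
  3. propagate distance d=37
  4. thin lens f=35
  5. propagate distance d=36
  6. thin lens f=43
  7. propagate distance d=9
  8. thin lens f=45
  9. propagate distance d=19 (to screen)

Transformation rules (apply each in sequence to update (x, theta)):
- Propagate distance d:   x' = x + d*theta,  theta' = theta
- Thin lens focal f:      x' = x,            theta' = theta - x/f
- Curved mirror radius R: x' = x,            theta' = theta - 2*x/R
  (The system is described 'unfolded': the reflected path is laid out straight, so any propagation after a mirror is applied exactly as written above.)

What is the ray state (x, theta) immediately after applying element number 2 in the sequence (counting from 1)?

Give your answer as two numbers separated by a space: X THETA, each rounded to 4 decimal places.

Answer: -10.0000 0.2439

Derivation:
Initial: x=-10.0000 theta=0.0000
After 1 (propagate distance d=40): x=-10.0000 theta=0.0000
After 2 (thin lens f=41): x=-10.0000 theta=10/41 (≈0.2439)
Rounded to 4 decimal places: x = -10.0000, theta = 0.2439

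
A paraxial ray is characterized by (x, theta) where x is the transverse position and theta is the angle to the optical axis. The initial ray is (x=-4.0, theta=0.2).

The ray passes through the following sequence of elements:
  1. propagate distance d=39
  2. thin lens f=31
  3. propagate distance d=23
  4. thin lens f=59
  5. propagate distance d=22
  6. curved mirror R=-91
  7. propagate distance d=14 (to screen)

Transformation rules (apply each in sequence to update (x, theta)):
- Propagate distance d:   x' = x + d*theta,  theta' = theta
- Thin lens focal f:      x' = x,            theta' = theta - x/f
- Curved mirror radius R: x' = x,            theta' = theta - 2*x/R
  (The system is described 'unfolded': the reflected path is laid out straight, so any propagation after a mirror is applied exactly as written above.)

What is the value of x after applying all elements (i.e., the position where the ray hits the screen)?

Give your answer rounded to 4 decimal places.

Initial: x=-4.0000 theta=0.2000
After 1 (propagate distance d=39): x=3.8000 theta=0.2000
After 2 (thin lens f=31): x=3.8000 theta=12/155 (≈0.0774)
After 3 (propagate distance d=23): x=173/31 (≈5.5806) theta=12/155 (≈0.0774)
After 4 (thin lens f=59): x=173/31 (≈5.5806) theta=-157/9145 (≈-0.0172)
After 5 (propagate distance d=22): x=47581/9145 (≈5.2030) theta=-157/9145 (≈-0.0172)
After 6 (curved mirror R=-91): x=47581/9145 (≈5.2030) theta=16175/166439 (≈0.0972)
After 7 (propagate distance d=14 (to screen)): x=780303/118885 (≈6.5635) theta=16175/166439 (≈0.0972)
Rounded to 4 decimal places: x = 6.5635

Answer: 6.5635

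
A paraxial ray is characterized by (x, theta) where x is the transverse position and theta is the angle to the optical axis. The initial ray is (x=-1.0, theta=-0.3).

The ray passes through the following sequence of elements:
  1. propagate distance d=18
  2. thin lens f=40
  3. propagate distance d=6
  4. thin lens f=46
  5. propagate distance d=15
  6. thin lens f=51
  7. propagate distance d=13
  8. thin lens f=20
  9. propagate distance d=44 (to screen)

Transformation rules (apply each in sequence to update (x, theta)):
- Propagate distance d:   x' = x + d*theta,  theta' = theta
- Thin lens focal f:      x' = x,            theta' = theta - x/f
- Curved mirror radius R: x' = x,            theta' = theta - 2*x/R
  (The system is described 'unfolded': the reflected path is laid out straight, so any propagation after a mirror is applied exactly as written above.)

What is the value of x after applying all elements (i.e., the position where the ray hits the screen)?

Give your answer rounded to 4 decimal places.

Initial: x=-1.0000 theta=-0.3000
After 1 (propagate distance d=18): x=-6.4000 theta=-0.3000
After 2 (thin lens f=40): x=-6.4000 theta=-0.1400
After 3 (propagate distance d=6): x=-7.2400 theta=-0.1400
After 4 (thin lens f=46): x=-7.2400 theta=2/115 (≈0.0174)
After 5 (propagate distance d=15): x=-4013/575 (≈-6.9791) theta=2/115 (≈0.0174)
After 6 (thin lens f=51): x=-4013/575 (≈-6.9791) theta=4523/29325 (≈0.1542)
After 7 (propagate distance d=13): x=-145864/29325 (≈-4.9740) theta=4523/29325 (≈0.1542)
After 8 (thin lens f=20): x=-145864/29325 (≈-4.9740) theta=59081/146625 (≈0.4029)
After 9 (propagate distance d=44 (to screen)): x=1870244/146625 (≈12.7553) theta=59081/146625 (≈0.4029)
Rounded to 4 decimal places: x = 12.7553

Answer: 12.7553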